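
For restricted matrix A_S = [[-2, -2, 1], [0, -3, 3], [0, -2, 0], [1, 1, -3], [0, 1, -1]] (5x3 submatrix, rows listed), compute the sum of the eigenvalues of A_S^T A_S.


Sum of eigenvalues of A_S^T A_S = trace(A_S^T A_S) = sum of squared column norms of A_S.
A_S^T A_S diagonal: [5, 19, 20].
trace = 5 + 19 + 20 = 44.

44


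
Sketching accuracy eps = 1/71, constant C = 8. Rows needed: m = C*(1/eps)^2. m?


1/eps = 71.
(1/eps)^2 = 5041.
m = 8*5041 = 40328.

40328


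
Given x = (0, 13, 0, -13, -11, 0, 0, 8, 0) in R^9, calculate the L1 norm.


Non-zero entries: [(1, 13), (3, -13), (4, -11), (7, 8)]
Absolute values: [13, 13, 11, 8]
||x||_1 = sum = 45.

45


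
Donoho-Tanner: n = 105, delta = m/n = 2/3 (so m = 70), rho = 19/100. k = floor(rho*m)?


m = 2/3*105 = 70.
rho = 19/100.
rho*m = 19/100*70 = 13.3.
k = floor(13.3) = 13.

13


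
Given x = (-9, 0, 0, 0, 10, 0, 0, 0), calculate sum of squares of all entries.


Non-zero entries: [(0, -9), (4, 10)]
Squares: [81, 100]
||x||_2^2 = sum = 181.

181


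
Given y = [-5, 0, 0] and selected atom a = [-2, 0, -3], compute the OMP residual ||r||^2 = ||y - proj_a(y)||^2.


a^T a = 13.
a^T y = 10.
coeff = 10/13 = 10/13.
||r||^2 = 225/13.

225/13


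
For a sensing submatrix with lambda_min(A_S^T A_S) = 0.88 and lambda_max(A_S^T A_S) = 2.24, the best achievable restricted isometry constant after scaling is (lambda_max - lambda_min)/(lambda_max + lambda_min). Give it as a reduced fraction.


lambda_max - lambda_min = 2.24 - 0.88 = 1.36.
lambda_max + lambda_min = 2.24 + 0.88 = 3.12.
delta = 1.36/3.12 = 136/312 = 17/39.

17/39


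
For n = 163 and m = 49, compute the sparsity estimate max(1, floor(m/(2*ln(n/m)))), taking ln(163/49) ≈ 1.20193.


n/m = 163/49.
ln(n/m) ≈ 1.20193.
2*ln(n/m) ≈ 2.40386.
m/(2*ln(n/m)) ≈ 49/2.40386 ≈ 20.3839.
floor = 20.
k_max = max(1, 20) = 20.

20


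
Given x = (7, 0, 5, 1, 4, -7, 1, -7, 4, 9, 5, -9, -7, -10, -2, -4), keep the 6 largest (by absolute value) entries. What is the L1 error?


Sorted |x_i| descending: [10, 9, 9, 7, 7, 7, 7, 5, 5, 4, 4, 4, 2, 1, 1, 0]
Keep top 6: [10, 9, 9, 7, 7, 7]
Tail entries: [7, 5, 5, 4, 4, 4, 2, 1, 1, 0]
L1 error = sum of tail = 33.

33


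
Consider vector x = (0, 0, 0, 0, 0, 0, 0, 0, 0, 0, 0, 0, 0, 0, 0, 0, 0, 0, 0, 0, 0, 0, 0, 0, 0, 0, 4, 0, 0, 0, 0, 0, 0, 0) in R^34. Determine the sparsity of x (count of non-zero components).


Non-zero positions: [26].
Sparsity = 1.

1


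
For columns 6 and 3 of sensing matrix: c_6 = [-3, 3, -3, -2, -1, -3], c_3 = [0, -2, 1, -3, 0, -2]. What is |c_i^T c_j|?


Inner product: -3*0 + 3*-2 + -3*1 + -2*-3 + -1*0 + -3*-2
Products: [0, -6, -3, 6, 0, 6]
Sum = 3.
|dot| = 3.

3


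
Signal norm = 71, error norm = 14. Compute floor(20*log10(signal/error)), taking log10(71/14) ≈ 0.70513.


||x||/||e|| = 71/14.
log10(71/14) ≈ 0.70513.
20*log10(||x||/||e||) ≈ 20*0.70513 = 14.1026.
floor(14.1026) = 14.

14


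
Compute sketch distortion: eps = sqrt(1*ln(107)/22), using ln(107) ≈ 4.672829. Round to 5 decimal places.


ln(107) ≈ 4.672829.
1*ln(N)/m ≈ 1*4.672829/22 ≈ 0.21240132.
eps = sqrt(0.21240132) ≈ 0.4608702 ≈ 0.46087.

0.46087


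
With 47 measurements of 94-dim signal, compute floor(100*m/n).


100*m/n = 100*47/94 ≈ 50.0.
floor = 50.

50


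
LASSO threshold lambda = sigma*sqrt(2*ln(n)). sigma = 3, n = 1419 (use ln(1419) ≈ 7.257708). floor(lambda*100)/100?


ln(1419) ≈ 7.257708.
2*ln(n) ≈ 14.515416.
sqrt(2*ln(n)) ≈ sqrt(14.515416) ≈ 3.80991.
lambda ≈ 3*3.80991 = 11.42973.
floor(lambda*100)/100 = 11.42.

11.42


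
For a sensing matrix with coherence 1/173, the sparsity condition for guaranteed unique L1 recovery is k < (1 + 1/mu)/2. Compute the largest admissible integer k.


1/mu = 173.
1 + 1/mu = 174.
(1 + 1/mu)/2 = 87 is an integer and the inequality is strict, so k_max = 87 - 1 = 86.

86


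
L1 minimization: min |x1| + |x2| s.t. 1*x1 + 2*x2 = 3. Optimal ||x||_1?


Axis intercepts:
  x1 = 3, x2 = 0: L1 = 3
  x1 = 0, x2 = 3/2: L1 = 3/2
x* = (0, 3/2)
||x*||_1 = 3/2.

3/2


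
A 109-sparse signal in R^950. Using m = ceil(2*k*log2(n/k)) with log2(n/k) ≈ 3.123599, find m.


log2(n/k) = log2(950/109) ≈ 3.123599.
2*k*log2(n/k) ≈ 2*109*3.123599 = 680.944582.
m = ceil(680.944582) = 681.

681


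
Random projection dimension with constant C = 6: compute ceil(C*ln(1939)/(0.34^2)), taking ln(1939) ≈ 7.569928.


ln(1939) ≈ 7.569928.
eps^2 = 0.34^2 = 0.1156.
C*ln(N)/eps^2 ≈ 6*7.569928/0.1156 ≈ 392.9028.
m = ceil(392.9028) = 393.

393


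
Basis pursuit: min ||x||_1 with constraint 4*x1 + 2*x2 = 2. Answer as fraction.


Axis intercepts:
  x1 = 1/2, x2 = 0: L1 = 1/2
  x1 = 0, x2 = 1: L1 = 1
x* = (1/2, 0)
||x*||_1 = 1/2.

1/2


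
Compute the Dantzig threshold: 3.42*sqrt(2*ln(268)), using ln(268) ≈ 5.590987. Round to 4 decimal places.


ln(268) ≈ 5.590987.
2*ln(n) ≈ 11.181974.
sqrt(2*ln(n)) ≈ sqrt(11.181974) ≈ 3.343946.
threshold ≈ 3.42*3.343946 = 11.43629532 ≈ 11.4363.

11.4363


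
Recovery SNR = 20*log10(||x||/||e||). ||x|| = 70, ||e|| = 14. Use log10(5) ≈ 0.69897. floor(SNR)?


||x||/||e|| = 70/14 = 5.
log10(5) ≈ 0.69897.
20*log10(||x||/||e||) ≈ 20*0.69897 = 13.9794.
floor(13.9794) = 13.

13


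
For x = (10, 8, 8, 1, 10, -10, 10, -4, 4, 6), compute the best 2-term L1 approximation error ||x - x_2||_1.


Sorted |x_i| descending: [10, 10, 10, 10, 8, 8, 6, 4, 4, 1]
Keep top 2: [10, 10]
Tail entries: [10, 10, 8, 8, 6, 4, 4, 1]
L1 error = sum of tail = 51.

51


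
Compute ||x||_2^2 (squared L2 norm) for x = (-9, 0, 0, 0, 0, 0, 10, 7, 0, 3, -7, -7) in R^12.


Non-zero entries: [(0, -9), (6, 10), (7, 7), (9, 3), (10, -7), (11, -7)]
Squares: [81, 100, 49, 9, 49, 49]
||x||_2^2 = sum = 337.

337


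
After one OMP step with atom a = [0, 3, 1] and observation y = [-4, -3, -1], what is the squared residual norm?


a^T a = 10.
a^T y = -10.
coeff = -10/10 = -1.
||r||^2 = 16.

16


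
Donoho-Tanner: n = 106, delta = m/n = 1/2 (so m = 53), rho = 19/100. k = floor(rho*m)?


m = 1/2*106 = 53.
rho = 19/100.
rho*m = 19/100*53 = 10.07.
k = floor(10.07) = 10.

10


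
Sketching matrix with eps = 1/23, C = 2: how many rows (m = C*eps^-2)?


1/eps = 23.
(1/eps)^2 = 529.
m = 2*529 = 1058.

1058


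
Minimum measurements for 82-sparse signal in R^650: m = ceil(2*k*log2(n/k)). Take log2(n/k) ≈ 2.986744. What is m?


log2(n/k) = log2(650/82) ≈ 2.986744.
2*k*log2(n/k) ≈ 2*82*2.986744 = 489.826016.
m = ceil(489.826016) = 490.

490


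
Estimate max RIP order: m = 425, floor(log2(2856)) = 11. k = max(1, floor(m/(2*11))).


floor(log2(2856)) = 11.
2*11 = 22.
m/(2*floor(log2(n))) = 425/22 ≈ 19.3182.
floor = 19.
k = max(1, 19) = 19.

19


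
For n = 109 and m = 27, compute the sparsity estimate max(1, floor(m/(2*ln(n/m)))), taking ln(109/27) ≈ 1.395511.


n/m = 109/27.
ln(n/m) ≈ 1.395511.
2*ln(n/m) ≈ 2.791022.
m/(2*ln(n/m)) ≈ 27/2.791022 ≈ 9.6739.
floor = 9.
k_max = max(1, 9) = 9.

9


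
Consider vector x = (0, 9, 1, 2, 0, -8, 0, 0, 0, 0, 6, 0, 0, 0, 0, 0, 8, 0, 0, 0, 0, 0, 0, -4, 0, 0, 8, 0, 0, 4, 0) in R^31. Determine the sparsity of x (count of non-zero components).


Non-zero positions: [1, 2, 3, 5, 10, 16, 23, 26, 29].
Sparsity = 9.

9


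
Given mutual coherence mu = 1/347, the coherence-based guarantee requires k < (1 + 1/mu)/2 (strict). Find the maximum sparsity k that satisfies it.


1/mu = 347.
1 + 1/mu = 348.
(1 + 1/mu)/2 = 174 is an integer and the inequality is strict, so k_max = 174 - 1 = 173.

173


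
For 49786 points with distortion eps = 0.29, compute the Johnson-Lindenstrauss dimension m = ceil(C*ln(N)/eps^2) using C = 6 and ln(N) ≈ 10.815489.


ln(49786) ≈ 10.815489.
eps^2 = 0.29^2 = 0.0841.
C*ln(N)/eps^2 ≈ 6*10.815489/0.0841 ≈ 771.6163.
m = ceil(771.6163) = 772.

772


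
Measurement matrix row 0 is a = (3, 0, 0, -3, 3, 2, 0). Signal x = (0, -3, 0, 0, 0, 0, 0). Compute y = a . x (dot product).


Non-zero terms: ['0*-3']
Products: [0]
y = sum = 0.

0


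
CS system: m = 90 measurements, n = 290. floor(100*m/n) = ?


100*m/n = 100*90/290 ≈ 31.0345.
floor = 31.

31


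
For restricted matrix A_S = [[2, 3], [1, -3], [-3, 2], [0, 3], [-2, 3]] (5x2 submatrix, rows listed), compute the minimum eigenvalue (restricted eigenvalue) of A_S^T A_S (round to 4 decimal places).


A_S^T A_S = [[18, -9], [-9, 40]].
trace = 58.
det = 639.
disc = trace^2 - 4*det = 3364 - 4*639 = 808.
sqrt(808) ≈ 28.425341.
lam_min = (58 - sqrt(808))/2 ≈ (58 - 28.425341)/2 = 14.7873295 ≈ 14.7873.

14.7873


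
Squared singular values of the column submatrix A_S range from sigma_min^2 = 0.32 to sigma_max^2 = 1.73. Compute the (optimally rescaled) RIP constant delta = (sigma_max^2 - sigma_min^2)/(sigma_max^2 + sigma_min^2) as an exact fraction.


lambda_max - lambda_min = 1.73 - 0.32 = 1.41.
lambda_max + lambda_min = 1.73 + 0.32 = 2.05.
delta = 1.41/2.05 = 141/205.

141/205


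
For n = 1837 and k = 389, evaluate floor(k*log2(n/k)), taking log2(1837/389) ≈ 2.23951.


log2(n/k) = log2(1837/389) ≈ 2.23951.
k*log2(n/k) ≈ 389*2.23951 = 871.16939.
floor(871.16939) = 871.

871


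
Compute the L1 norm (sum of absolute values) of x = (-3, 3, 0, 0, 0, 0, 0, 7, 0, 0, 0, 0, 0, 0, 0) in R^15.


Non-zero entries: [(0, -3), (1, 3), (7, 7)]
Absolute values: [3, 3, 7]
||x||_1 = sum = 13.

13


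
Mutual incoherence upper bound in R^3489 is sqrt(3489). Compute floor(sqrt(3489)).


59^2 = 3481 <= 3489 < 3600 = 60^2, so 59 <= sqrt(3489) < 60.
floor(sqrt(3489)) = 59.

59


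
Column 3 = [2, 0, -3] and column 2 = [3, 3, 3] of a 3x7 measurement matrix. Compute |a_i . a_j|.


Inner product: 2*3 + 0*3 + -3*3
Products: [6, 0, -9]
Sum = -3.
|dot| = 3.

3


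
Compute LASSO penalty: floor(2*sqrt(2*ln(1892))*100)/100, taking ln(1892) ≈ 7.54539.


ln(1892) ≈ 7.54539.
2*ln(n) ≈ 15.09078.
sqrt(2*ln(n)) ≈ sqrt(15.09078) ≈ 3.884685.
lambda ≈ 2*3.884685 = 7.76937.
floor(lambda*100)/100 = 7.76.

7.76


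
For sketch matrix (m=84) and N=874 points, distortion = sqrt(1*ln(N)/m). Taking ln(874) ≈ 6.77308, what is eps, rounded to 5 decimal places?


ln(874) ≈ 6.77308.
1*ln(N)/m ≈ 1*6.77308/84 ≈ 0.0806319.
eps = sqrt(0.0806319) ≈ 0.2839576 ≈ 0.28396.

0.28396


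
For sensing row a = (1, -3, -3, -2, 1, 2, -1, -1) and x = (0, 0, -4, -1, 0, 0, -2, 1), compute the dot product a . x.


Non-zero terms: ['-3*-4', '-2*-1', '-1*-2', '-1*1']
Products: [12, 2, 2, -1]
y = sum = 15.

15


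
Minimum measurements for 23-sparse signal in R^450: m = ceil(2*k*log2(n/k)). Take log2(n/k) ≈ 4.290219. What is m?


log2(n/k) = log2(450/23) ≈ 4.290219.
2*k*log2(n/k) ≈ 2*23*4.290219 = 197.350074.
m = ceil(197.350074) = 198.

198


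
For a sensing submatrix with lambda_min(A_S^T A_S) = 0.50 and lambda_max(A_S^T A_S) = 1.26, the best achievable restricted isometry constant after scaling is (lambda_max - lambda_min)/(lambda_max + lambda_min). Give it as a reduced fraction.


lambda_max - lambda_min = 1.26 - 0.50 = 0.76.
lambda_max + lambda_min = 1.26 + 0.50 = 1.76.
delta = 0.76/1.76 = 76/176 = 19/44.

19/44


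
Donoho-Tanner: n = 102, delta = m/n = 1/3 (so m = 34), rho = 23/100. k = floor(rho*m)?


m = 1/3*102 = 34.
rho = 23/100.
rho*m = 23/100*34 = 7.82.
k = floor(7.82) = 7.

7


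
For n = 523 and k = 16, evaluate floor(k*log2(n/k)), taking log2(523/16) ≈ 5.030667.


log2(n/k) = log2(523/16) ≈ 5.030667.
k*log2(n/k) ≈ 16*5.030667 = 80.490672.
floor(80.490672) = 80.

80


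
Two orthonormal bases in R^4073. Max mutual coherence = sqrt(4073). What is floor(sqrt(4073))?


63^2 = 3969 <= 4073 < 4096 = 64^2, so 63 <= sqrt(4073) < 64.
floor(sqrt(4073)) = 63.

63


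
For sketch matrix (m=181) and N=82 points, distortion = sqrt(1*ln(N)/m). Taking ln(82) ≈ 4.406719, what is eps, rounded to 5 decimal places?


ln(82) ≈ 4.406719.
1*ln(N)/m ≈ 1*4.406719/181 ≈ 0.02434651.
eps = sqrt(0.02434651) ≈ 0.1560337 ≈ 0.15603.

0.15603


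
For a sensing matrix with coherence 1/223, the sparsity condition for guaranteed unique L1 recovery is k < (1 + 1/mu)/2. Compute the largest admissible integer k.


1/mu = 223.
1 + 1/mu = 224.
(1 + 1/mu)/2 = 112 is an integer and the inequality is strict, so k_max = 112 - 1 = 111.

111


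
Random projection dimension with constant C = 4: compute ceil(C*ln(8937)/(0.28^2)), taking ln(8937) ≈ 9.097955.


ln(8937) ≈ 9.097955.
eps^2 = 0.28^2 = 0.0784.
C*ln(N)/eps^2 ≈ 4*9.097955/0.0784 ≈ 464.1814.
m = ceil(464.1814) = 465.

465


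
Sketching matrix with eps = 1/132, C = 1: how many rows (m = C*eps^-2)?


1/eps = 132.
(1/eps)^2 = 17424.
m = 1*17424 = 17424.

17424


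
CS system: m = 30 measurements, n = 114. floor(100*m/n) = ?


100*m/n = 100*30/114 ≈ 26.3158.
floor = 26.

26


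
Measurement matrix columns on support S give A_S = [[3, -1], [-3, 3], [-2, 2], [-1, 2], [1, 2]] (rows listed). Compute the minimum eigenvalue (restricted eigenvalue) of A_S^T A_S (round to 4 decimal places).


A_S^T A_S = [[24, -16], [-16, 22]].
trace = 46.
det = 272.
disc = trace^2 - 4*det = 2116 - 4*272 = 1028.
sqrt(1028) ≈ 32.062439.
lam_min = (46 - sqrt(1028))/2 ≈ (46 - 32.062439)/2 = 6.9687805 ≈ 6.9688.

6.9688


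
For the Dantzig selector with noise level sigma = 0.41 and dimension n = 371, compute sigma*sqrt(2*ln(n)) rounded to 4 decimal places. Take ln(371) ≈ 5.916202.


ln(371) ≈ 5.916202.
2*ln(n) ≈ 11.832404.
sqrt(2*ln(n)) ≈ sqrt(11.832404) ≈ 3.439826.
threshold ≈ 0.41*3.439826 = 1.41032866 ≈ 1.4103.

1.4103


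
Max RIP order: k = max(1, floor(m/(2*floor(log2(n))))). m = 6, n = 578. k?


floor(log2(578)) = 9.
2*9 = 18.
m/(2*floor(log2(n))) = 6/18 ≈ 0.3333.
floor = 0.
k = max(1, 0) = 1.

1


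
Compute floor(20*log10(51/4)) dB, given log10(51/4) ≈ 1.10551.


||x||/||e|| = 51/4.
log10(51/4) ≈ 1.10551.
20*log10(||x||/||e||) ≈ 20*1.10551 = 22.1102.
floor(22.1102) = 22.

22


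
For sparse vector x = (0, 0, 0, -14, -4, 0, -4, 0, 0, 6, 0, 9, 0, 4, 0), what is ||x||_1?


Non-zero entries: [(3, -14), (4, -4), (6, -4), (9, 6), (11, 9), (13, 4)]
Absolute values: [14, 4, 4, 6, 9, 4]
||x||_1 = sum = 41.

41


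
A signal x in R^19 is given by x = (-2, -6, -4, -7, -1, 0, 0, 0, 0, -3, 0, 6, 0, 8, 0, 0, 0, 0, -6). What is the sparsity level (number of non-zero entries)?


Non-zero positions: [0, 1, 2, 3, 4, 9, 11, 13, 18].
Sparsity = 9.

9


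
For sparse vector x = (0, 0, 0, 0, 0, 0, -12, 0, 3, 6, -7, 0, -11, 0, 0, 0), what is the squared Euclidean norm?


Non-zero entries: [(6, -12), (8, 3), (9, 6), (10, -7), (12, -11)]
Squares: [144, 9, 36, 49, 121]
||x||_2^2 = sum = 359.

359


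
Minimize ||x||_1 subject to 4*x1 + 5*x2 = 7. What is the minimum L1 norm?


Axis intercepts:
  x1 = 7/4, x2 = 0: L1 = 7/4
  x1 = 0, x2 = 7/5: L1 = 7/5
x* = (0, 7/5)
||x*||_1 = 7/5.

7/5


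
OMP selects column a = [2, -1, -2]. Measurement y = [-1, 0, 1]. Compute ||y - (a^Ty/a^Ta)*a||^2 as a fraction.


a^T a = 9.
a^T y = -4.
coeff = -4/9 = -4/9.
||r||^2 = 2/9.

2/9


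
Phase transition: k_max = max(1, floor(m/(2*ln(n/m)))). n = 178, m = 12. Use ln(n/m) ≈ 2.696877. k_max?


n/m = 178/12 = 89/6.
ln(n/m) ≈ 2.696877.
2*ln(n/m) ≈ 5.393754.
m/(2*ln(n/m)) ≈ 12/5.393754 ≈ 2.2248.
floor = 2.
k_max = max(1, 2) = 2.

2


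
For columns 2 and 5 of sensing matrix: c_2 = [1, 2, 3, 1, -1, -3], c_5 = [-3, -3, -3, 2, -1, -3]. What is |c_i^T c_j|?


Inner product: 1*-3 + 2*-3 + 3*-3 + 1*2 + -1*-1 + -3*-3
Products: [-3, -6, -9, 2, 1, 9]
Sum = -6.
|dot| = 6.

6


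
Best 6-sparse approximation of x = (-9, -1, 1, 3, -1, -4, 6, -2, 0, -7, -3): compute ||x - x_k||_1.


Sorted |x_i| descending: [9, 7, 6, 4, 3, 3, 2, 1, 1, 1, 0]
Keep top 6: [9, 7, 6, 4, 3, 3]
Tail entries: [2, 1, 1, 1, 0]
L1 error = sum of tail = 5.

5


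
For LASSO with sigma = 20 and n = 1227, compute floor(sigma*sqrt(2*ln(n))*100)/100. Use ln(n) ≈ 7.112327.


ln(1227) ≈ 7.112327.
2*ln(n) ≈ 14.224654.
sqrt(2*ln(n)) ≈ sqrt(14.224654) ≈ 3.771559.
lambda ≈ 20*3.771559 = 75.43118.
floor(lambda*100)/100 = 75.43.

75.43


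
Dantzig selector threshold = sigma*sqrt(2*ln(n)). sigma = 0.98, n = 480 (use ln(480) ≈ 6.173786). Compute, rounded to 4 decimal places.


ln(480) ≈ 6.173786.
2*ln(n) ≈ 12.347572.
sqrt(2*ln(n)) ≈ sqrt(12.347572) ≈ 3.513911.
threshold ≈ 0.98*3.513911 = 3.44363278 ≈ 3.4436.

3.4436


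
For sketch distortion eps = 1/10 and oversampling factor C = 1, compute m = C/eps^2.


1/eps = 10.
(1/eps)^2 = 100.
m = 1*100 = 100.

100


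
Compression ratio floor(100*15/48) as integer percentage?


100*m/n = 100*15/48 ≈ 31.25.
floor = 31.

31


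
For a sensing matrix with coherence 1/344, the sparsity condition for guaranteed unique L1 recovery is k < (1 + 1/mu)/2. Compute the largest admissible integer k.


1/mu = 344.
1 + 1/mu = 345.
(1 + 1/mu)/2 = 172.5 is not an integer, so k_max = floor(172.5) = 172.

172


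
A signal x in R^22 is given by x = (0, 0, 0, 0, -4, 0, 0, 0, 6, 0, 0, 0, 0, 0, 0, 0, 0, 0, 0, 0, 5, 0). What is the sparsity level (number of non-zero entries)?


Non-zero positions: [4, 8, 20].
Sparsity = 3.

3


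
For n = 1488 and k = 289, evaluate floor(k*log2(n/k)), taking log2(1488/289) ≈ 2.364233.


log2(n/k) = log2(1488/289) ≈ 2.364233.
k*log2(n/k) ≈ 289*2.364233 = 683.263337.
floor(683.263337) = 683.

683


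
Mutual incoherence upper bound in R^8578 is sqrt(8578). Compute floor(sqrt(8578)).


92^2 = 8464 <= 8578 < 8649 = 93^2, so 92 <= sqrt(8578) < 93.
floor(sqrt(8578)) = 92.

92


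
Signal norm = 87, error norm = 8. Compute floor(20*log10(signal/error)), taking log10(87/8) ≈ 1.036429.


||x||/||e|| = 87/8.
log10(87/8) ≈ 1.036429.
20*log10(||x||/||e||) ≈ 20*1.036429 = 20.72858.
floor(20.72858) = 20.

20


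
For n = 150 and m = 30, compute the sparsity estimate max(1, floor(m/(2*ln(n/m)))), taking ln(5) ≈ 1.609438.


n/m = 150/30 = 5.
ln(n/m) ≈ 1.609438.
2*ln(n/m) ≈ 3.218876.
m/(2*ln(n/m)) ≈ 30/3.218876 ≈ 9.32.
floor = 9.
k_max = max(1, 9) = 9.

9


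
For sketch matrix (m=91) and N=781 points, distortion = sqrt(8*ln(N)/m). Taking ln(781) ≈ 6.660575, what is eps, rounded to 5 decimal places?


ln(781) ≈ 6.660575.
8*ln(N)/m ≈ 8*6.660575/91 ≈ 0.58554505.
eps = sqrt(0.58554505) ≈ 0.7652092 ≈ 0.76521.

0.76521


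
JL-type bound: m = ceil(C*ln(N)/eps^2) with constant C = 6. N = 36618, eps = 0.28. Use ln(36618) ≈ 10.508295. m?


ln(36618) ≈ 10.508295.
eps^2 = 0.28^2 = 0.0784.
C*ln(N)/eps^2 ≈ 6*10.508295/0.0784 ≈ 804.2062.
m = ceil(804.2062) = 805.

805


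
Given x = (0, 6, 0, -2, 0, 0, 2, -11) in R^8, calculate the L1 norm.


Non-zero entries: [(1, 6), (3, -2), (6, 2), (7, -11)]
Absolute values: [6, 2, 2, 11]
||x||_1 = sum = 21.

21


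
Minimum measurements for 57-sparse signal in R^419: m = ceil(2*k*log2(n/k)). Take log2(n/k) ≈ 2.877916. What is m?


log2(n/k) = log2(419/57) ≈ 2.877916.
2*k*log2(n/k) ≈ 2*57*2.877916 = 328.082424.
m = ceil(328.082424) = 329.

329


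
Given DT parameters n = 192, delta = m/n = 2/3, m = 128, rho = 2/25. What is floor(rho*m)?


m = 2/3*192 = 128.
rho = 2/25.
rho*m = 2/25*128 = 10.24.
k = floor(10.24) = 10.

10


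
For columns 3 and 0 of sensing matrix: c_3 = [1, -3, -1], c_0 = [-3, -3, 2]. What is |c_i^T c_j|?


Inner product: 1*-3 + -3*-3 + -1*2
Products: [-3, 9, -2]
Sum = 4.
|dot| = 4.

4


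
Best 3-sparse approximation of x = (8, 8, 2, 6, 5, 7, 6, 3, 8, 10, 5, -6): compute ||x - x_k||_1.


Sorted |x_i| descending: [10, 8, 8, 8, 7, 6, 6, 6, 5, 5, 3, 2]
Keep top 3: [10, 8, 8]
Tail entries: [8, 7, 6, 6, 6, 5, 5, 3, 2]
L1 error = sum of tail = 48.

48


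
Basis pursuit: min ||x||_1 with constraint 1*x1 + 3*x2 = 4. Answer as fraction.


Axis intercepts:
  x1 = 4, x2 = 0: L1 = 4
  x1 = 0, x2 = 4/3: L1 = 4/3
x* = (0, 4/3)
||x*||_1 = 4/3.

4/3


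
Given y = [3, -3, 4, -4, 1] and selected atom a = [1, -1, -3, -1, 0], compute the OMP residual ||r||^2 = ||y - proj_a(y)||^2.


a^T a = 12.
a^T y = -2.
coeff = -2/12 = -1/6.
||r||^2 = 152/3.

152/3


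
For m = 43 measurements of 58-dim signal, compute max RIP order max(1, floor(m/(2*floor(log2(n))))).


floor(log2(58)) = 5.
2*5 = 10.
m/(2*floor(log2(n))) = 43/10 ≈ 4.3.
floor = 4.
k = max(1, 4) = 4.

4


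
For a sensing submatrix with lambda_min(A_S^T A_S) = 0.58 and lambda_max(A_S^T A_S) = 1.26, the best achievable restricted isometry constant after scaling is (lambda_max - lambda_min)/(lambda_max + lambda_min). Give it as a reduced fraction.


lambda_max - lambda_min = 1.26 - 0.58 = 0.68.
lambda_max + lambda_min = 1.26 + 0.58 = 1.84.
delta = 0.68/1.84 = 68/184 = 17/46.

17/46


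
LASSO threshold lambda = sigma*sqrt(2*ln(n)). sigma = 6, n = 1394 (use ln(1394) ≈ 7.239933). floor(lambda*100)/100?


ln(1394) ≈ 7.239933.
2*ln(n) ≈ 14.479866.
sqrt(2*ln(n)) ≈ sqrt(14.479866) ≈ 3.805242.
lambda ≈ 6*3.805242 = 22.831452.
floor(lambda*100)/100 = 22.83.

22.83


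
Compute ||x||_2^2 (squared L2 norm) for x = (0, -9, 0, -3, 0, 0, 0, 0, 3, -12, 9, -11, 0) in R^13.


Non-zero entries: [(1, -9), (3, -3), (8, 3), (9, -12), (10, 9), (11, -11)]
Squares: [81, 9, 9, 144, 81, 121]
||x||_2^2 = sum = 445.

445


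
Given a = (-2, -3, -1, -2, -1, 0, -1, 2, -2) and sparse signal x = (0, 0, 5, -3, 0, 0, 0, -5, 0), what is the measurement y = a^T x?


Non-zero terms: ['-1*5', '-2*-3', '2*-5']
Products: [-5, 6, -10]
y = sum = -9.

-9


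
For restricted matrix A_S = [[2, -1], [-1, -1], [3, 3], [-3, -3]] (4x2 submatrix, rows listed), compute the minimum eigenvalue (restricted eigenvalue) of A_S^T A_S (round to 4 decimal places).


A_S^T A_S = [[23, 17], [17, 20]].
trace = 43.
det = 171.
disc = trace^2 - 4*det = 1849 - 4*171 = 1165.
sqrt(1165) ≈ 34.132096.
lam_min = (43 - sqrt(1165))/2 ≈ (43 - 34.132096)/2 = 4.433952 ≈ 4.4340.

4.4340


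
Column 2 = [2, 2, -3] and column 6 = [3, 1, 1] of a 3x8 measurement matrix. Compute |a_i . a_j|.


Inner product: 2*3 + 2*1 + -3*1
Products: [6, 2, -3]
Sum = 5.
|dot| = 5.

5


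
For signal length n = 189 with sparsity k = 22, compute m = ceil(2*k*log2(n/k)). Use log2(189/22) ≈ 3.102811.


log2(n/k) = log2(189/22) ≈ 3.102811.
2*k*log2(n/k) ≈ 2*22*3.102811 = 136.523684.
m = ceil(136.523684) = 137.

137


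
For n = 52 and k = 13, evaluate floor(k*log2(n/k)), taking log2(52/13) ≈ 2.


log2(n/k) = log2(52/13) ≈ 2.
k*log2(n/k) ≈ 13*2 = 26.
floor(26) = 26.

26


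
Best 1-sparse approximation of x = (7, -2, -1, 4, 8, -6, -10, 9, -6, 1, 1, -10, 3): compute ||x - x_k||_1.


Sorted |x_i| descending: [10, 10, 9, 8, 7, 6, 6, 4, 3, 2, 1, 1, 1]
Keep top 1: [10]
Tail entries: [10, 9, 8, 7, 6, 6, 4, 3, 2, 1, 1, 1]
L1 error = sum of tail = 58.

58


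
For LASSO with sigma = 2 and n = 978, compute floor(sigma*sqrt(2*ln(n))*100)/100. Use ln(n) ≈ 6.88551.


ln(978) ≈ 6.88551.
2*ln(n) ≈ 13.77102.
sqrt(2*ln(n)) ≈ sqrt(13.77102) ≈ 3.710932.
lambda ≈ 2*3.710932 = 7.421864.
floor(lambda*100)/100 = 7.42.

7.42


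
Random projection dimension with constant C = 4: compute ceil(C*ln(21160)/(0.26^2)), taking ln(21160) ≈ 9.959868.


ln(21160) ≈ 9.959868.
eps^2 = 0.26^2 = 0.0676.
C*ln(N)/eps^2 ≈ 4*9.959868/0.0676 ≈ 589.3413.
m = ceil(589.3413) = 590.

590


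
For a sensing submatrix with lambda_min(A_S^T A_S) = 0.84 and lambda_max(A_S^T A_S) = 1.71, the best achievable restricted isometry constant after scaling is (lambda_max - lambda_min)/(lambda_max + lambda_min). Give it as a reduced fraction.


lambda_max - lambda_min = 1.71 - 0.84 = 0.87.
lambda_max + lambda_min = 1.71 + 0.84 = 2.55.
delta = 0.87/2.55 = 87/255 = 29/85.

29/85


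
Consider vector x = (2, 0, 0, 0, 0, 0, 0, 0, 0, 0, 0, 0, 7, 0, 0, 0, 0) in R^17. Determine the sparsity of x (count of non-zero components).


Non-zero positions: [0, 12].
Sparsity = 2.

2


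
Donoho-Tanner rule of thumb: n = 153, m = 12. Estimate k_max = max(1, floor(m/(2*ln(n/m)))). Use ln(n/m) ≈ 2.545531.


n/m = 153/12 = 51/4.
ln(n/m) ≈ 2.545531.
2*ln(n/m) ≈ 5.091062.
m/(2*ln(n/m)) ≈ 12/5.091062 ≈ 2.3571.
floor = 2.
k_max = max(1, 2) = 2.

2


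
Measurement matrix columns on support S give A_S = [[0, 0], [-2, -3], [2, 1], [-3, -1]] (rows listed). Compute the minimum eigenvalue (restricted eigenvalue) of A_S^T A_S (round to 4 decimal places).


A_S^T A_S = [[17, 11], [11, 11]].
trace = 28.
det = 66.
disc = trace^2 - 4*det = 784 - 4*66 = 520.
sqrt(520) ≈ 22.803509.
lam_min = (28 - sqrt(520))/2 ≈ (28 - 22.803509)/2 = 2.5982455 ≈ 2.5982.

2.5982


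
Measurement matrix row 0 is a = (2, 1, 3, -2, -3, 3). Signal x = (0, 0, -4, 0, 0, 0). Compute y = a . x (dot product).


Non-zero terms: ['3*-4']
Products: [-12]
y = sum = -12.

-12


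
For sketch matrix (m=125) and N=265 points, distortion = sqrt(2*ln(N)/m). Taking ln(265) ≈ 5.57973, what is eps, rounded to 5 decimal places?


ln(265) ≈ 5.57973.
2*ln(N)/m ≈ 2*5.57973/125 ≈ 0.08927568.
eps = sqrt(0.08927568) ≈ 0.2987904 ≈ 0.29879.

0.29879


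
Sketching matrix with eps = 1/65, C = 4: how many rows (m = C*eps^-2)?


1/eps = 65.
(1/eps)^2 = 4225.
m = 4*4225 = 16900.

16900


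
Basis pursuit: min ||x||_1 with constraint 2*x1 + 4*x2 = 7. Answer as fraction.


Axis intercepts:
  x1 = 7/2, x2 = 0: L1 = 7/2
  x1 = 0, x2 = 7/4: L1 = 7/4
x* = (0, 7/4)
||x*||_1 = 7/4.

7/4


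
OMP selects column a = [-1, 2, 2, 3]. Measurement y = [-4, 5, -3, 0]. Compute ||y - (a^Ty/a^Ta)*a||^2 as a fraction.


a^T a = 18.
a^T y = 8.
coeff = 8/18 = 4/9.
||r||^2 = 418/9.

418/9


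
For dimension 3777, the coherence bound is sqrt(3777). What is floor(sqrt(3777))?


61^2 = 3721 <= 3777 < 3844 = 62^2, so 61 <= sqrt(3777) < 62.
floor(sqrt(3777)) = 61.

61


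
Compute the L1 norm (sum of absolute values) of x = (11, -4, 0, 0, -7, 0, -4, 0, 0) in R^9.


Non-zero entries: [(0, 11), (1, -4), (4, -7), (6, -4)]
Absolute values: [11, 4, 7, 4]
||x||_1 = sum = 26.

26


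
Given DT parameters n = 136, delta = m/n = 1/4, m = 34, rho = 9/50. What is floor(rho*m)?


m = 1/4*136 = 34.
rho = 9/50.
rho*m = 9/50*34 = 6.12.
k = floor(6.12) = 6.

6


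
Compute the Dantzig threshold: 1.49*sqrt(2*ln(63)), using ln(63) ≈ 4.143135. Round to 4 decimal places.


ln(63) ≈ 4.143135.
2*ln(n) ≈ 8.28627.
sqrt(2*ln(n)) ≈ sqrt(8.28627) ≈ 2.878588.
threshold ≈ 1.49*2.878588 = 4.28909612 ≈ 4.2891.

4.2891


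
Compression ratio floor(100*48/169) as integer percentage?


100*m/n = 100*48/169 ≈ 28.4024.
floor = 28.

28


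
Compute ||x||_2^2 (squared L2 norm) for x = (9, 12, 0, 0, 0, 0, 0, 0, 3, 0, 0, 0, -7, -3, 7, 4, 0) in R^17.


Non-zero entries: [(0, 9), (1, 12), (8, 3), (12, -7), (13, -3), (14, 7), (15, 4)]
Squares: [81, 144, 9, 49, 9, 49, 16]
||x||_2^2 = sum = 357.

357


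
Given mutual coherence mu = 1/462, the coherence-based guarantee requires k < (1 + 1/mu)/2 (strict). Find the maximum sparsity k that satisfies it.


1/mu = 462.
1 + 1/mu = 463.
(1 + 1/mu)/2 = 231.5 is not an integer, so k_max = floor(231.5) = 231.

231


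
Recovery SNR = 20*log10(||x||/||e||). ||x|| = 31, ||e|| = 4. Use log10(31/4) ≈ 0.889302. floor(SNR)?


||x||/||e|| = 31/4.
log10(31/4) ≈ 0.889302.
20*log10(||x||/||e||) ≈ 20*0.889302 = 17.78604.
floor(17.78604) = 17.

17


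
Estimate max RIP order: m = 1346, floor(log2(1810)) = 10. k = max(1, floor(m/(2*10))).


floor(log2(1810)) = 10.
2*10 = 20.
m/(2*floor(log2(n))) = 1346/20 ≈ 67.3.
floor = 67.
k = max(1, 67) = 67.

67


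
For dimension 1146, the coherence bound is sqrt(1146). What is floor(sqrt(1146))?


33^2 = 1089 <= 1146 < 1156 = 34^2, so 33 <= sqrt(1146) < 34.
floor(sqrt(1146)) = 33.

33


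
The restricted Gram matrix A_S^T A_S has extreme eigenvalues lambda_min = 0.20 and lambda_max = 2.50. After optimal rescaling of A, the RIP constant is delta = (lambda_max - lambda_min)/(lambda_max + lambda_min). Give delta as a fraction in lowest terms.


lambda_max - lambda_min = 2.50 - 0.20 = 2.30.
lambda_max + lambda_min = 2.50 + 0.20 = 2.70.
delta = 2.30/2.70 = 230/270 = 23/27.

23/27


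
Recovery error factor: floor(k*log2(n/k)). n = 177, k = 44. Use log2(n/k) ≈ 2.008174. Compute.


log2(n/k) = log2(177/44) ≈ 2.008174.
k*log2(n/k) ≈ 44*2.008174 = 88.359656.
floor(88.359656) = 88.

88


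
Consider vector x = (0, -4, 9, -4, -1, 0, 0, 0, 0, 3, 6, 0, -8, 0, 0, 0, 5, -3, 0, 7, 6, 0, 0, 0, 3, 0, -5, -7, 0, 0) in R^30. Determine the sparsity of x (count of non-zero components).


Non-zero positions: [1, 2, 3, 4, 9, 10, 12, 16, 17, 19, 20, 24, 26, 27].
Sparsity = 14.

14


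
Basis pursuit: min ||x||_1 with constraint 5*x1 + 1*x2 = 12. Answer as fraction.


Axis intercepts:
  x1 = 12/5, x2 = 0: L1 = 12/5
  x1 = 0, x2 = 12: L1 = 12
x* = (12/5, 0)
||x*||_1 = 12/5.

12/5


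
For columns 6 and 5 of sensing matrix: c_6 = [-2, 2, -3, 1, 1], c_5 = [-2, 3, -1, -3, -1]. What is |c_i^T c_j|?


Inner product: -2*-2 + 2*3 + -3*-1 + 1*-3 + 1*-1
Products: [4, 6, 3, -3, -1]
Sum = 9.
|dot| = 9.

9


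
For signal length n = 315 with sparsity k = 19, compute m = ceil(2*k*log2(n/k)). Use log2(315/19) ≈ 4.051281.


log2(n/k) = log2(315/19) ≈ 4.051281.
2*k*log2(n/k) ≈ 2*19*4.051281 = 153.948678.
m = ceil(153.948678) = 154.

154


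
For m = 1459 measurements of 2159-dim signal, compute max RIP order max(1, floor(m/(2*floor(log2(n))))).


floor(log2(2159)) = 11.
2*11 = 22.
m/(2*floor(log2(n))) = 1459/22 ≈ 66.3182.
floor = 66.
k = max(1, 66) = 66.

66


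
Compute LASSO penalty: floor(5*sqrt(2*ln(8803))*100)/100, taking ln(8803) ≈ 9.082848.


ln(8803) ≈ 9.082848.
2*ln(n) ≈ 18.165696.
sqrt(2*ln(n)) ≈ sqrt(18.165696) ≈ 4.262123.
lambda ≈ 5*4.262123 = 21.310615.
floor(lambda*100)/100 = 21.31.

21.31


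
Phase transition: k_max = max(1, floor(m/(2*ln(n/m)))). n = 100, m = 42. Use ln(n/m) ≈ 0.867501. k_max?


n/m = 100/42 = 50/21.
ln(n/m) ≈ 0.867501.
2*ln(n/m) ≈ 1.735002.
m/(2*ln(n/m)) ≈ 42/1.735002 ≈ 24.2075.
floor = 24.
k_max = max(1, 24) = 24.

24


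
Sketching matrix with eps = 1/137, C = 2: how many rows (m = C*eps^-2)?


1/eps = 137.
(1/eps)^2 = 18769.
m = 2*18769 = 37538.

37538


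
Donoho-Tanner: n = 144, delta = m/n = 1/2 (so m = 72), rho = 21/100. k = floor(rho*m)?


m = 1/2*144 = 72.
rho = 21/100.
rho*m = 21/100*72 = 15.12.
k = floor(15.12) = 15.

15


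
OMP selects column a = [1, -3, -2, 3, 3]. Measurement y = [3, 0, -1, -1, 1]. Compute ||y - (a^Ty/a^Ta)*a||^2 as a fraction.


a^T a = 32.
a^T y = 5.
coeff = 5/32 = 5/32.
||r||^2 = 359/32.

359/32


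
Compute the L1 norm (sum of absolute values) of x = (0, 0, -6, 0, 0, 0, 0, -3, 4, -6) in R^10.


Non-zero entries: [(2, -6), (7, -3), (8, 4), (9, -6)]
Absolute values: [6, 3, 4, 6]
||x||_1 = sum = 19.

19


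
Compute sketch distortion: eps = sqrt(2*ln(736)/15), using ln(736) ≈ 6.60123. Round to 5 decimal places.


ln(736) ≈ 6.60123.
2*ln(N)/m ≈ 2*6.60123/15 ≈ 0.880164.
eps = sqrt(0.880164) ≈ 0.9381706 ≈ 0.93817.

0.93817


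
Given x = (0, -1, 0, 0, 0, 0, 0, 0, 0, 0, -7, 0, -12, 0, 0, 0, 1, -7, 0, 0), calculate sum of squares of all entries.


Non-zero entries: [(1, -1), (10, -7), (12, -12), (16, 1), (17, -7)]
Squares: [1, 49, 144, 1, 49]
||x||_2^2 = sum = 244.

244


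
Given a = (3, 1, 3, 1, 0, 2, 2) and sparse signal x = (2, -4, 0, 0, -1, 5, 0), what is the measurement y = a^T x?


Non-zero terms: ['3*2', '1*-4', '0*-1', '2*5']
Products: [6, -4, 0, 10]
y = sum = 12.

12


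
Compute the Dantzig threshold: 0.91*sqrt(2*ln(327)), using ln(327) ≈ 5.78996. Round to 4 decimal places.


ln(327) ≈ 5.78996.
2*ln(n) ≈ 11.57992.
sqrt(2*ln(n)) ≈ sqrt(11.57992) ≈ 3.402928.
threshold ≈ 0.91*3.402928 = 3.09666448 ≈ 3.0967.

3.0967


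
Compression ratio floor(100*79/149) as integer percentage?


100*m/n = 100*79/149 ≈ 53.0201.
floor = 53.

53


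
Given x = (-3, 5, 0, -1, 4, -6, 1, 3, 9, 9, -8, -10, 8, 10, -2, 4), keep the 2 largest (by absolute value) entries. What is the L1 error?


Sorted |x_i| descending: [10, 10, 9, 9, 8, 8, 6, 5, 4, 4, 3, 3, 2, 1, 1, 0]
Keep top 2: [10, 10]
Tail entries: [9, 9, 8, 8, 6, 5, 4, 4, 3, 3, 2, 1, 1, 0]
L1 error = sum of tail = 63.

63


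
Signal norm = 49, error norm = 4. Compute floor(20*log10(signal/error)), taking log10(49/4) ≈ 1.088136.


||x||/||e|| = 49/4.
log10(49/4) ≈ 1.088136.
20*log10(||x||/||e||) ≈ 20*1.088136 = 21.76272.
floor(21.76272) = 21.

21


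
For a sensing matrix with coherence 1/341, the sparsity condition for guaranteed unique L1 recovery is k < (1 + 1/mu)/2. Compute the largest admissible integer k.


1/mu = 341.
1 + 1/mu = 342.
(1 + 1/mu)/2 = 171 is an integer and the inequality is strict, so k_max = 171 - 1 = 170.

170


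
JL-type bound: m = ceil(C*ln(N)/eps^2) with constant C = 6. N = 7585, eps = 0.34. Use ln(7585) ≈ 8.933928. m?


ln(7585) ≈ 8.933928.
eps^2 = 0.34^2 = 0.1156.
C*ln(N)/eps^2 ≈ 6*8.933928/0.1156 ≈ 463.6987.
m = ceil(463.6987) = 464.

464


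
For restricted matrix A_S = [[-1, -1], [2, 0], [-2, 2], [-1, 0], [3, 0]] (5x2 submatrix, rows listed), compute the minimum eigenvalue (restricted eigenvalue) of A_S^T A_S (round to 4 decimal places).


A_S^T A_S = [[19, -3], [-3, 5]].
trace = 24.
det = 86.
disc = trace^2 - 4*det = 576 - 4*86 = 232.
sqrt(232) ≈ 15.231546.
lam_min = (24 - sqrt(232))/2 ≈ (24 - 15.231546)/2 = 4.384227 ≈ 4.3842.

4.3842


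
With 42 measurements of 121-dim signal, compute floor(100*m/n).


100*m/n = 100*42/121 ≈ 34.7107.
floor = 34.

34


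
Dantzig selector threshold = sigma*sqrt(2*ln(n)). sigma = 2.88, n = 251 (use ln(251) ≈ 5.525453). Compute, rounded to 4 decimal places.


ln(251) ≈ 5.525453.
2*ln(n) ≈ 11.050906.
sqrt(2*ln(n)) ≈ sqrt(11.050906) ≈ 3.32429.
threshold ≈ 2.88*3.32429 = 9.5739552 ≈ 9.5740.

9.5740


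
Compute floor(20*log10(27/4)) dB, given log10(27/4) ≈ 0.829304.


||x||/||e|| = 27/4.
log10(27/4) ≈ 0.829304.
20*log10(||x||/||e||) ≈ 20*0.829304 = 16.58608.
floor(16.58608) = 16.

16


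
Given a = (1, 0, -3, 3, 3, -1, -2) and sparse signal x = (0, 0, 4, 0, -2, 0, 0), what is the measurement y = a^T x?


Non-zero terms: ['-3*4', '3*-2']
Products: [-12, -6]
y = sum = -18.

-18


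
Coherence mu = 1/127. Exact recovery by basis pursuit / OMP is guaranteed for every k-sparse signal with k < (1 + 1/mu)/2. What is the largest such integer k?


1/mu = 127.
1 + 1/mu = 128.
(1 + 1/mu)/2 = 64 is an integer and the inequality is strict, so k_max = 64 - 1 = 63.

63


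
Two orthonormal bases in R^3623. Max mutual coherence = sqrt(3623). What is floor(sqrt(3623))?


60^2 = 3600 <= 3623 < 3721 = 61^2, so 60 <= sqrt(3623) < 61.
floor(sqrt(3623)) = 60.

60


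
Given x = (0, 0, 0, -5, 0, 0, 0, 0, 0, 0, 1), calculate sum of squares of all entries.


Non-zero entries: [(3, -5), (10, 1)]
Squares: [25, 1]
||x||_2^2 = sum = 26.

26


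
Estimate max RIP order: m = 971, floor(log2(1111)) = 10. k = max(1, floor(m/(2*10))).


floor(log2(1111)) = 10.
2*10 = 20.
m/(2*floor(log2(n))) = 971/20 ≈ 48.55.
floor = 48.
k = max(1, 48) = 48.

48


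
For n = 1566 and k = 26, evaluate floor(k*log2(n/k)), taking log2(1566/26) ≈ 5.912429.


log2(n/k) = log2(1566/26) ≈ 5.912429.
k*log2(n/k) ≈ 26*5.912429 = 153.723154.
floor(153.723154) = 153.

153


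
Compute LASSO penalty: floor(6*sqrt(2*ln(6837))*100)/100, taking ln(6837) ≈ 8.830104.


ln(6837) ≈ 8.830104.
2*ln(n) ≈ 17.660208.
sqrt(2*ln(n)) ≈ sqrt(17.660208) ≈ 4.202405.
lambda ≈ 6*4.202405 = 25.21443.
floor(lambda*100)/100 = 25.21.

25.21


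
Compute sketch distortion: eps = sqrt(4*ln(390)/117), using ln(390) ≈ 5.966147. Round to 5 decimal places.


ln(390) ≈ 5.966147.
4*ln(N)/m ≈ 4*5.966147/117 ≈ 0.20397084.
eps = sqrt(0.20397084) ≈ 0.4516313 ≈ 0.45163.

0.45163


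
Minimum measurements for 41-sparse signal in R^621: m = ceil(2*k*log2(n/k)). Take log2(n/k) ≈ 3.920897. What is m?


log2(n/k) = log2(621/41) ≈ 3.920897.
2*k*log2(n/k) ≈ 2*41*3.920897 = 321.513554.
m = ceil(321.513554) = 322.

322


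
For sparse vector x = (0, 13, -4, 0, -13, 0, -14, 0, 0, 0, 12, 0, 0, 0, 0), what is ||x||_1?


Non-zero entries: [(1, 13), (2, -4), (4, -13), (6, -14), (10, 12)]
Absolute values: [13, 4, 13, 14, 12]
||x||_1 = sum = 56.

56


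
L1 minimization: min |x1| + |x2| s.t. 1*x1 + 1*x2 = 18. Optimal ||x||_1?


Axis intercepts:
  x1 = 18, x2 = 0: L1 = 18
  x1 = 0, x2 = 18: L1 = 18
x* = (18, 0)
||x*||_1 = 18.

18


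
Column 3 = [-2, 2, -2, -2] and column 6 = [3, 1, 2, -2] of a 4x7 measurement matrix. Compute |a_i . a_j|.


Inner product: -2*3 + 2*1 + -2*2 + -2*-2
Products: [-6, 2, -4, 4]
Sum = -4.
|dot| = 4.

4


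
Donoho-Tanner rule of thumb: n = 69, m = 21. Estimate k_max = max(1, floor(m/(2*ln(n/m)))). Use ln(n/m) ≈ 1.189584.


n/m = 69/21 = 23/7.
ln(n/m) ≈ 1.189584.
2*ln(n/m) ≈ 2.379168.
m/(2*ln(n/m)) ≈ 21/2.379168 ≈ 8.8266.
floor = 8.
k_max = max(1, 8) = 8.

8


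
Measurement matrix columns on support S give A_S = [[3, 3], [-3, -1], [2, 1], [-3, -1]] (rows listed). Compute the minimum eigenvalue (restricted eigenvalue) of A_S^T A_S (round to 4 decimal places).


A_S^T A_S = [[31, 17], [17, 12]].
trace = 43.
det = 83.
disc = trace^2 - 4*det = 1849 - 4*83 = 1517.
sqrt(1517) ≈ 38.948684.
lam_min = (43 - sqrt(1517))/2 ≈ (43 - 38.948684)/2 = 2.025658 ≈ 2.0257.

2.0257


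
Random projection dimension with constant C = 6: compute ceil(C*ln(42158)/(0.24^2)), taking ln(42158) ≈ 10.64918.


ln(42158) ≈ 10.64918.
eps^2 = 0.24^2 = 0.0576.
C*ln(N)/eps^2 ≈ 6*10.64918/0.0576 ≈ 1109.2896.
m = ceil(1109.2896) = 1110.

1110


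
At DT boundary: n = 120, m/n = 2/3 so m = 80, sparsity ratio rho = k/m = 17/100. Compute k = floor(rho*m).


m = 2/3*120 = 80.
rho = 17/100.
rho*m = 17/100*80 = 13.6.
k = floor(13.6) = 13.

13


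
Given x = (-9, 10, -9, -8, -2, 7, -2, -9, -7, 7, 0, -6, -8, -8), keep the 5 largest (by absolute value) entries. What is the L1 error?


Sorted |x_i| descending: [10, 9, 9, 9, 8, 8, 8, 7, 7, 7, 6, 2, 2, 0]
Keep top 5: [10, 9, 9, 9, 8]
Tail entries: [8, 8, 7, 7, 7, 6, 2, 2, 0]
L1 error = sum of tail = 47.

47


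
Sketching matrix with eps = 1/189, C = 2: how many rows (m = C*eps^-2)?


1/eps = 189.
(1/eps)^2 = 35721.
m = 2*35721 = 71442.

71442


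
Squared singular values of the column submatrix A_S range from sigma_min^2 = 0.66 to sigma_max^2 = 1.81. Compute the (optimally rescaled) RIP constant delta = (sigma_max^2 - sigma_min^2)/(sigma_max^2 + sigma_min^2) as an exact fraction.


lambda_max - lambda_min = 1.81 - 0.66 = 1.15.
lambda_max + lambda_min = 1.81 + 0.66 = 2.47.
delta = 1.15/2.47 = 115/247.

115/247


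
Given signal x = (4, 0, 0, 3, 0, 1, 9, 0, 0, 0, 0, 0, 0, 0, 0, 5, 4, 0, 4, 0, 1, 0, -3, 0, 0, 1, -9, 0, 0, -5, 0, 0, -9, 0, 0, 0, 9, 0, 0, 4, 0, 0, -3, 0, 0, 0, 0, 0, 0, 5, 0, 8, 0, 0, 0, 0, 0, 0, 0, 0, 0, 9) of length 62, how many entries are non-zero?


Non-zero positions: [0, 3, 5, 6, 15, 16, 18, 20, 22, 25, 26, 29, 32, 36, 39, 42, 49, 51, 61].
Sparsity = 19.

19


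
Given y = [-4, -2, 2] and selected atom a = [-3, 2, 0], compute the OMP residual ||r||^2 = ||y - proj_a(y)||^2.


a^T a = 13.
a^T y = 8.
coeff = 8/13 = 8/13.
||r||^2 = 248/13.

248/13


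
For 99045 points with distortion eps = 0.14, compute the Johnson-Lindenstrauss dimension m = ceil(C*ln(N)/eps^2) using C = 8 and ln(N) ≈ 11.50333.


ln(99045) ≈ 11.50333.
eps^2 = 0.14^2 = 0.0196.
C*ln(N)/eps^2 ≈ 8*11.50333/0.0196 ≈ 4695.2367.
m = ceil(4695.2367) = 4696.

4696
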